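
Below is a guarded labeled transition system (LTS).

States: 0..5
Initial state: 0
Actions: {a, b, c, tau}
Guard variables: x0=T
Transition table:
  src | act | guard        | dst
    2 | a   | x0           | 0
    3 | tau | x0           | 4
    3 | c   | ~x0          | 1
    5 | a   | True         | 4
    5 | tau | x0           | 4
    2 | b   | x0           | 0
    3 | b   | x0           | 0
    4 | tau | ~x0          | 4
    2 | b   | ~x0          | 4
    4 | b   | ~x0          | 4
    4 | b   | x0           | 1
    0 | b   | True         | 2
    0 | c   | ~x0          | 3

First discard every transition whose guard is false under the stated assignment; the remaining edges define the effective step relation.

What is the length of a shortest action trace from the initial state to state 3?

Answer: UNREACHABLE

Analysis:
Layered search for 3:
  L0 = {0}
  L1 = {2}
3 never appears.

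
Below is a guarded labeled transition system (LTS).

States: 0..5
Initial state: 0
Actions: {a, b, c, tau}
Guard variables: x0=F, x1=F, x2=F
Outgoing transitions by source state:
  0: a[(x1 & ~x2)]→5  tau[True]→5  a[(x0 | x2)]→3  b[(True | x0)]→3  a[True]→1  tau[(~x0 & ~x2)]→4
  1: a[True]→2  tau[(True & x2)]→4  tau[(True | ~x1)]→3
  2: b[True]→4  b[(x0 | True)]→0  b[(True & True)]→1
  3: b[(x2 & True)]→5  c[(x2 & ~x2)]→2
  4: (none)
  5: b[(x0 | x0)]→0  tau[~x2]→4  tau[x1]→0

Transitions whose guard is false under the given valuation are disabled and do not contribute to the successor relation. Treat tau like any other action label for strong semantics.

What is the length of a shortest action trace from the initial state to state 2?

Answer: 2

Analysis:
BFS to 2:
  L0 = {0}
  L1 = {1,3,4,5}
  L2 = {2}
depth(2)=2, e.g. a·a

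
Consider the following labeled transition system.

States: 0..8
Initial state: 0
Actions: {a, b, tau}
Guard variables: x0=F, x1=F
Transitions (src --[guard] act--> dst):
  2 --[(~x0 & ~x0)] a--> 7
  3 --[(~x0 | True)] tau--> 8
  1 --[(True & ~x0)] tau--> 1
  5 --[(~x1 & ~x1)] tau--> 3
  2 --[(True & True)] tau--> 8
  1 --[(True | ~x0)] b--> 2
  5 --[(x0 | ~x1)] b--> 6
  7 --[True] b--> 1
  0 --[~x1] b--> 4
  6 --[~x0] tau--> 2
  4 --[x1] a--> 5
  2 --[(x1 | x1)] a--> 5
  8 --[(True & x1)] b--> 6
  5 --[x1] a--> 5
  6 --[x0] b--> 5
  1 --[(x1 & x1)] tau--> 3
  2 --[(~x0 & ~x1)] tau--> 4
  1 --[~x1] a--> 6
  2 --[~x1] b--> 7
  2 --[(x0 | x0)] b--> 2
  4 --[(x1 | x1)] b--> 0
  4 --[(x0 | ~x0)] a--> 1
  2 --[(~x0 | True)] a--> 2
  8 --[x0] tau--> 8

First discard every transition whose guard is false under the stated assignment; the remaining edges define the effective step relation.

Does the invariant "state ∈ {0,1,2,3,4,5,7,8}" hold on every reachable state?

Allowed set {0,1,2,3,4,5,7,8}
R = {0,1,2,4,6,7,8}
  0: ✓
  1: ✓
  2: ✓
  4: ✓
  6: ✗ unsafe
  7: ✓
  8: ✓
reach 6 via b·a·a — violates

Answer: INVARIANT VIOLATED at state 6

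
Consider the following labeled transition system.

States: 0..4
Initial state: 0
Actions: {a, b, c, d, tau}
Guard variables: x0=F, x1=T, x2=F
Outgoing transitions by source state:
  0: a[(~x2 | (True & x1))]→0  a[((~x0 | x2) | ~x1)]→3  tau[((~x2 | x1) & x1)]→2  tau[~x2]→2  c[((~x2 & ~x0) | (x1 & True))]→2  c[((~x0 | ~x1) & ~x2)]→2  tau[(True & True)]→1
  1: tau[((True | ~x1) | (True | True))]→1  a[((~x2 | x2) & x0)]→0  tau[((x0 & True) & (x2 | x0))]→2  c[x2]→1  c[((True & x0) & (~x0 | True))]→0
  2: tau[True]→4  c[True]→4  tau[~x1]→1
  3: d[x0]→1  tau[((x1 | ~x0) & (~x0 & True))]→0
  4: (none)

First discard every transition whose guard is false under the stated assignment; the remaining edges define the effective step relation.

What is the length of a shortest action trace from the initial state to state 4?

Answer: 2

Trace:
Layered search for 4:
  L0 = {0}
  L1 = {1,2,3}
  L2 = {4}
first hit 4 at d=2 via c·c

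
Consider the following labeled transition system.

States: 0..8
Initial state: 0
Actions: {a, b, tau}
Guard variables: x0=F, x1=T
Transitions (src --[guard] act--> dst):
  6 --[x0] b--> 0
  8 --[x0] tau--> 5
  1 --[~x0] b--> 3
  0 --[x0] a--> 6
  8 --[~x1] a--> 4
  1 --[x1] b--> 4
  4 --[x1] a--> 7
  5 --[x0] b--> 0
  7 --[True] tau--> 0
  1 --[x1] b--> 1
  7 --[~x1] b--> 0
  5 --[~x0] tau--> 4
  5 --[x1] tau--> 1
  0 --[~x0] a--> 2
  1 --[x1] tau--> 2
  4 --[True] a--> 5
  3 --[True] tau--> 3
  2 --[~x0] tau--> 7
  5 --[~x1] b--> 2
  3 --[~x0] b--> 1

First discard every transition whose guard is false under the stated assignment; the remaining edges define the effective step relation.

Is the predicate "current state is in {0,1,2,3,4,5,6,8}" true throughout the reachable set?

Allowed set {0,1,2,3,4,5,6,8}
Reach set: {0,2,7}
  0: safe
  2: safe
  7: ✗ unsafe
reach 7 via a·tau — violates

Answer: INVARIANT VIOLATED at state 7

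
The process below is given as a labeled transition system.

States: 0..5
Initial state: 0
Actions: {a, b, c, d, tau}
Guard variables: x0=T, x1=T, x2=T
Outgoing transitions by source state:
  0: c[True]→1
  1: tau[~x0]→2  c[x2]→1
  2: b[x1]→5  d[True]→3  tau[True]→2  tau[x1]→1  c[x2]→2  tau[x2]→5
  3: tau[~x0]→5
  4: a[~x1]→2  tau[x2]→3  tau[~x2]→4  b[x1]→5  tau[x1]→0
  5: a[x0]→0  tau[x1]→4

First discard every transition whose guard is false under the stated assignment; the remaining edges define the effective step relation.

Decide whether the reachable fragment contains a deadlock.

Answer: DEADLOCK-FREE

Analysis:
R = {0,1}
  0: c→1  [deg 1]
  1: c→1  [deg 1]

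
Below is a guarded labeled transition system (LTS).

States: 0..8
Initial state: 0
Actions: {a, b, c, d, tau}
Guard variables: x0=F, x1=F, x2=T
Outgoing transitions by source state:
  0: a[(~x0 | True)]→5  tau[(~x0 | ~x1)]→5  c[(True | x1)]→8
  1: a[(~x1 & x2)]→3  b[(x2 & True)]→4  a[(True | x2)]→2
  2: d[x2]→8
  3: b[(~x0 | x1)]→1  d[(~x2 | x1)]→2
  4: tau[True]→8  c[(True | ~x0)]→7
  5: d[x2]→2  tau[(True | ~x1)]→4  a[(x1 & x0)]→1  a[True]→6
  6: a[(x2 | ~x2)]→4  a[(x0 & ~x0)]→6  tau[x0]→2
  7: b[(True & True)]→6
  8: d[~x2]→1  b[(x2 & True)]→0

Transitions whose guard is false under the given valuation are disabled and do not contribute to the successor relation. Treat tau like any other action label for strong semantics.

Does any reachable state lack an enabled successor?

R = {0,2,4,5,6,7,8}
  0: a→5  c→8  tau→5  [deg 3]
  2: d→8  [deg 1]
  4: c→7  tau→8  [deg 2]
  5: a→6  d→2  tau→4  [deg 3]
  6: a→4  [deg 1]
  7: b→6  [deg 1]
  8: b→0  [deg 1]

Answer: DEADLOCK-FREE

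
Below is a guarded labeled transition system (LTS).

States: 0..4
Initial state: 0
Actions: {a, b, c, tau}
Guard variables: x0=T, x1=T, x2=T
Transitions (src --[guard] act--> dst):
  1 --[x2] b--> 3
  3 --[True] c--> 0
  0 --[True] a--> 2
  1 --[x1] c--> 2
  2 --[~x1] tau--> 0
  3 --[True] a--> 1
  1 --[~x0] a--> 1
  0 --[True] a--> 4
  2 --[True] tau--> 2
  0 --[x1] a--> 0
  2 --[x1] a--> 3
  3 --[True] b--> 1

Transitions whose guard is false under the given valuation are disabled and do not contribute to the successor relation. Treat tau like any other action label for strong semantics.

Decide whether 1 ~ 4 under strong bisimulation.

Answer: NOT BISIMILAR

Working:
Bisimulation quotient by refinement:
  P[0] = {{0,1,2,3,4}}
  P[1] = {{0},{1},{2},{3},{4}}
5 equivalence class(es) (converged in 2)
class of 1: {1}; class of 4: {4}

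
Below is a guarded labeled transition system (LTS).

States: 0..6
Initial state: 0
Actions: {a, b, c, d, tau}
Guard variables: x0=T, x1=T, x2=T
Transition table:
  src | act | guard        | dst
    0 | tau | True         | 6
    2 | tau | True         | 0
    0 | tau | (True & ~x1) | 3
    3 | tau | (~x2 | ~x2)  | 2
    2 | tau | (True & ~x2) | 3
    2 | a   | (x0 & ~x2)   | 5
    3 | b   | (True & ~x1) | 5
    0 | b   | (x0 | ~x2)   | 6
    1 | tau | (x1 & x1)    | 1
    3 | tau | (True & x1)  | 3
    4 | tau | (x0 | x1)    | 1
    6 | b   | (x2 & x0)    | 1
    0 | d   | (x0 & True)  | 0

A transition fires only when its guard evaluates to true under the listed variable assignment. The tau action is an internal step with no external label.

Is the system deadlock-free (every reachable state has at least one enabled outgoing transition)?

Reach set: {0,1,6}
  0: b→6  d→0  tau→6  [3 out]
  1: tau→1  [1 out]
  6: b→1  [1 out]

Answer: DEADLOCK-FREE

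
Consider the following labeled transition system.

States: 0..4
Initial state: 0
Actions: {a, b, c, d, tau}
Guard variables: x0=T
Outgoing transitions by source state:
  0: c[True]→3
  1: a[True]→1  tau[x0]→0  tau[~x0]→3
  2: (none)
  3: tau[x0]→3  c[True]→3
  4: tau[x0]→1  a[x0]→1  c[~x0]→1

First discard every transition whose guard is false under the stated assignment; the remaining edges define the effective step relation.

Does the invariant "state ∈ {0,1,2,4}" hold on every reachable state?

Safe = {0,1,2,4}
Reachable = {0,3}
  0: ✓
  3: outside
reach 3 via c — violates

Answer: INVARIANT VIOLATED at state 3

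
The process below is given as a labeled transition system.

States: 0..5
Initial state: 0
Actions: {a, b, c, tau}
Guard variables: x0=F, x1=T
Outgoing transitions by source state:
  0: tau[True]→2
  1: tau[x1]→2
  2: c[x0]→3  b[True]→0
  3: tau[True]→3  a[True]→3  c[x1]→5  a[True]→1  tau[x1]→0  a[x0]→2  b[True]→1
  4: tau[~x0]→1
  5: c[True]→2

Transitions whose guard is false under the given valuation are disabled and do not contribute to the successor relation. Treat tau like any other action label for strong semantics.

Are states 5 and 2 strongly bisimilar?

Refine partition for ~:
  round 0: {{0,1,2,3,4,5}}
  round 1: {{0,1,4},{2},{3},{5}}
  round 2: {{0,1},{2},{3},{4},{5}}
stable after 3 split(s): 5 block(s)
[5]={5}  [2]={2}

Answer: NOT BISIMILAR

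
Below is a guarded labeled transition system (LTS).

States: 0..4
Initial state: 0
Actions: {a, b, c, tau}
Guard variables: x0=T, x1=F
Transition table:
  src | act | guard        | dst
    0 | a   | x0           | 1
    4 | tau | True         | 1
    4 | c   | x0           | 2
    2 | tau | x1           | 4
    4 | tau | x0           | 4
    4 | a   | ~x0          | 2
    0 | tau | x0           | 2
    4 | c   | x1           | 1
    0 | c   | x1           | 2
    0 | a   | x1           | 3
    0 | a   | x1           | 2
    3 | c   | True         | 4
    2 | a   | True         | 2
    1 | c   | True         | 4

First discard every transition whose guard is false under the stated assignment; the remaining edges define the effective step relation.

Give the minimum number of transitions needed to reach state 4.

Breadth-first toward 4:
  depth 0: {0}
  depth 1: {1,2}
  depth 2: {4}
4 enters at depth 2; path a·c

Answer: 2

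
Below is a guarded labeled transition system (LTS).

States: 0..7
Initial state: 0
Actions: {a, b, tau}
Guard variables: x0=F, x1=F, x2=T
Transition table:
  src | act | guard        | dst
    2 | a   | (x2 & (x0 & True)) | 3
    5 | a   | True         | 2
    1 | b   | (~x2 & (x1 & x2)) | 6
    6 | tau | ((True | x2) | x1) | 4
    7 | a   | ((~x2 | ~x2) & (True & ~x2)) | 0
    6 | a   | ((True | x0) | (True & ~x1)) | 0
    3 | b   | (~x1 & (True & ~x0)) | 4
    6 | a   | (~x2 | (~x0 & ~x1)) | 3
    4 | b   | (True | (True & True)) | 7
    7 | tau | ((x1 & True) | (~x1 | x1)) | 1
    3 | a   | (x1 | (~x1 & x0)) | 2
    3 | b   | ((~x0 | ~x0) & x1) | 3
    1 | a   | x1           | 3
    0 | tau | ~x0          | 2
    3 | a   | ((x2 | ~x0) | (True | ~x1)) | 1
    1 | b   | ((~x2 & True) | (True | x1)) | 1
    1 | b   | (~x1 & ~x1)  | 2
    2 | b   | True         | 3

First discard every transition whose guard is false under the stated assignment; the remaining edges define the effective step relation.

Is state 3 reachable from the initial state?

Answer: REACHABLE

Working:
12 transition(s) survive guard evaluation.
Layer 0: {0}
Layer 1: {2}  total {0,2}
Layer 2: {3}  total {0,2,3}
Layer 3: {1,4}  total {0,1,2,3,4}
Layer 4: {7}  total {0,1,2,3,4,7}
R = {0,1,2,3,4,7}
witness 3: tau·b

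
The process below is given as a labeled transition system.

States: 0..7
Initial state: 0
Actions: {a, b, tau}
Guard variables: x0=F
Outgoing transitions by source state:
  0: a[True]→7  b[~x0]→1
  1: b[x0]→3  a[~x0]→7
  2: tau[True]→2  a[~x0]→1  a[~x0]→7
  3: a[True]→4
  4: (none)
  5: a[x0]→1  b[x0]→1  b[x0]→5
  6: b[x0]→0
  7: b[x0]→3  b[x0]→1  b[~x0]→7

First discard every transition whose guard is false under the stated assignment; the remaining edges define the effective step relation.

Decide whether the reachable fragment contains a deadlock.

Answer: DEADLOCK-FREE

Trace:
Reachable = {0,1,7}
  0: a→7  b→1  [2 out]
  1: a→7  [1 out]
  7: b→7  [1 out]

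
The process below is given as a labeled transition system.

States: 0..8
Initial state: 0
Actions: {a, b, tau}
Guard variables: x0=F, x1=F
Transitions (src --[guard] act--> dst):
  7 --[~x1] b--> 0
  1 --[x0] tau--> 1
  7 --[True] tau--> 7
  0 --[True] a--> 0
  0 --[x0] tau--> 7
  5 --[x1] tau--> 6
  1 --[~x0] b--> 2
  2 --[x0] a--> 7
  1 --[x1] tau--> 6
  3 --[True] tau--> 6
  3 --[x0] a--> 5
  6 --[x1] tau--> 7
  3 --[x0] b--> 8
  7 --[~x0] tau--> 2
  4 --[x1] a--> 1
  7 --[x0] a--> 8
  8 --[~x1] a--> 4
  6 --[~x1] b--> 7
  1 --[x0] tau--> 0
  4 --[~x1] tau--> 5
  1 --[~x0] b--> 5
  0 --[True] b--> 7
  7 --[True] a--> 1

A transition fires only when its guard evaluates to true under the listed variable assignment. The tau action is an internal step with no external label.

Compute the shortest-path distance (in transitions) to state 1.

Answer: 2

Analysis:
Layered search for 1:
  L0 = {0}
  L1 = {7}
  L2 = {1,2}
1 enters at depth 2; path b·a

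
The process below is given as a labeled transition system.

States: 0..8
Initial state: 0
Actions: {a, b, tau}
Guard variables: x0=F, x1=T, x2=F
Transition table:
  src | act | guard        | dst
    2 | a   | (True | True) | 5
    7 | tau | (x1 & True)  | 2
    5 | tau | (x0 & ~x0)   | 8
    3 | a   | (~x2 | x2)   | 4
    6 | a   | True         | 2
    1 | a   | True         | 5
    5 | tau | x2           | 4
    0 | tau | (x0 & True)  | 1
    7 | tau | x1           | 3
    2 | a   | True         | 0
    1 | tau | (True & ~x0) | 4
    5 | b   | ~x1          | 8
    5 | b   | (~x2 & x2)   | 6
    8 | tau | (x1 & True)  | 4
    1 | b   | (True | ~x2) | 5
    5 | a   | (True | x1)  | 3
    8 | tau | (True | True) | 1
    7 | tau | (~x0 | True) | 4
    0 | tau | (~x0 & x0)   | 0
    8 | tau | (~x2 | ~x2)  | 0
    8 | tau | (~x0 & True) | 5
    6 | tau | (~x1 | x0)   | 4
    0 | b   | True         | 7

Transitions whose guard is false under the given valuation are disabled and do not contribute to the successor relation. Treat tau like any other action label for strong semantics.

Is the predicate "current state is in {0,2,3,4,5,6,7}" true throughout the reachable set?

Allowed set {0,2,3,4,5,6,7}
Reach set: {0,2,3,4,5,7}
  0: safe
  2: safe
  3: safe
  4: safe
  5: safe
  7: safe

Answer: INVARIANT HOLDS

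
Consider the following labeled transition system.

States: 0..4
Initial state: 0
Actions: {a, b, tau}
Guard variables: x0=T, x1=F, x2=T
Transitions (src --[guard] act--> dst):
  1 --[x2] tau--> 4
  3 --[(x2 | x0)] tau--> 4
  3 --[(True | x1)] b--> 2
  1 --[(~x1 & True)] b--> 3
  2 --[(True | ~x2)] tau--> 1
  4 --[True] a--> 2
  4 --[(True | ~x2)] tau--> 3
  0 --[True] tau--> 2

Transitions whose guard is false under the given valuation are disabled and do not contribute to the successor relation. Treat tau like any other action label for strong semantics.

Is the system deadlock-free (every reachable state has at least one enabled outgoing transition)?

Reachable = {0,1,2,3,4}
  0: tau→2  [deg 1]
  1: b→3  tau→4  [deg 2]
  2: tau→1  [deg 1]
  3: b→2  tau→4  [deg 2]
  4: a→2  tau→3  [deg 2]

Answer: DEADLOCK-FREE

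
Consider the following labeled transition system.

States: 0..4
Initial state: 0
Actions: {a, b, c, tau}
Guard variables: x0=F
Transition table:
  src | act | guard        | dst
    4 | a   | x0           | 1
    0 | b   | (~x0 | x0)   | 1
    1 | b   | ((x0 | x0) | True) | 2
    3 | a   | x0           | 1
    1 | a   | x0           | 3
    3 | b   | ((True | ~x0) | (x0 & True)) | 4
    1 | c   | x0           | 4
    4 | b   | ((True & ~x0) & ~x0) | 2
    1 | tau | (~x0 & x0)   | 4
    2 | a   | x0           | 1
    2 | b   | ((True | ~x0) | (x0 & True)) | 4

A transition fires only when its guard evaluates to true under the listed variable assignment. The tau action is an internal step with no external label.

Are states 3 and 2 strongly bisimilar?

Answer: BISIMILAR

Trace:
Refine partition for ~:
  P[0] = {{0,1,2,3,4}}
Fixed point at round 1; 1 class(es).
[3]={0,1,2,3,4}  [2]={0,1,2,3,4}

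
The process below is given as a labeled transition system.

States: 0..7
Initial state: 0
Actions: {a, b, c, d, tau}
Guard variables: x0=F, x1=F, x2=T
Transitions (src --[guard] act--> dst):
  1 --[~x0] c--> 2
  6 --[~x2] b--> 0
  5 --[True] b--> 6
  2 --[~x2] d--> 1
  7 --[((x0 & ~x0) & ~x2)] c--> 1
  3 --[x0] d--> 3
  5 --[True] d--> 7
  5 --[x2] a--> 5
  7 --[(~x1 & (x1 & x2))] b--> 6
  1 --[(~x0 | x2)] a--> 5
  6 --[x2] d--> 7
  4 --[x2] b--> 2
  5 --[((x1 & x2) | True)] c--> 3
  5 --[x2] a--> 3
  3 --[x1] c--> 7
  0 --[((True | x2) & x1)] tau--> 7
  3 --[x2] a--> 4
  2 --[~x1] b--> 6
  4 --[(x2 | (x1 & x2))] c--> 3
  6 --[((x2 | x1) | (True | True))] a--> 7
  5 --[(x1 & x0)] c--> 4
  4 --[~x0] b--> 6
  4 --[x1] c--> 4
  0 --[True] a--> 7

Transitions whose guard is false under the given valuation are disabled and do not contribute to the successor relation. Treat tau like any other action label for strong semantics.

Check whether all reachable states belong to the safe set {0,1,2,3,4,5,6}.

Answer: INVARIANT VIOLATED at state 7

Working:
Safe = {0,1,2,3,4,5,6}
Reach set: {0,7}
  0: ok
  7: VIOLATES
reach 7 via a — violates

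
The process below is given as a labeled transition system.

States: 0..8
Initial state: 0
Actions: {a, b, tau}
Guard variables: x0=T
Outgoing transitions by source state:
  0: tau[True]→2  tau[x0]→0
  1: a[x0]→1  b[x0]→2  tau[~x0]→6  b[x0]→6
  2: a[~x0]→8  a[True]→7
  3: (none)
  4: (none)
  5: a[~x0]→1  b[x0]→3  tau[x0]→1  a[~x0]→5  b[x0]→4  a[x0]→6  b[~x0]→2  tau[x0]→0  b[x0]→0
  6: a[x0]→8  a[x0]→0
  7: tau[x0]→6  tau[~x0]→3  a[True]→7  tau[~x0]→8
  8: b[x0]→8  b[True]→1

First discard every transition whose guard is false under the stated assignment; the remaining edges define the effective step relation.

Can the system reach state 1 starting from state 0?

Answer: REACHABLE

Trace:
Guard filter leaves 18 enabled edge(s).
Layer 0: {0}
Layer 1: {2}  now seen {0,2}
Layer 2: {7}  now seen {0,2,7}
Layer 3: {6}  now seen {0,2,6,7}
Layer 4: {8}  now seen {0,2,6,7,8}
Layer 5: {1}  now seen {0,1,2,6,7,8}
Reach set: {0,1,2,6,7,8}
witness 1: tau·a·tau·a·b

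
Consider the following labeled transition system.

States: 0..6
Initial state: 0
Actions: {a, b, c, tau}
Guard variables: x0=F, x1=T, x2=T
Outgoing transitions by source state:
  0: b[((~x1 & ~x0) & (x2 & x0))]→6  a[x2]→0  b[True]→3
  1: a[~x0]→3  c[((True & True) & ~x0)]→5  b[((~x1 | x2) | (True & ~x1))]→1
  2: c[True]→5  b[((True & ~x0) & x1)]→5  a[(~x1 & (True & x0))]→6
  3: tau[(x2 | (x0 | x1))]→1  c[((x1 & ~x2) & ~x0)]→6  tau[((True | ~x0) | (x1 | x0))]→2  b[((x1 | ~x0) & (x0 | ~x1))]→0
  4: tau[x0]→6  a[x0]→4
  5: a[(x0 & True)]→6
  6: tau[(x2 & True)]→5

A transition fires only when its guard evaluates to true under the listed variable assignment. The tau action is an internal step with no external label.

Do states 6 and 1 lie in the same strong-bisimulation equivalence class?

Answer: NOT BISIMILAR

Analysis:
Refine partition for ~:
  round 0: {{0,1,2,3,4,5,6}}
  round 1: {{0},{1},{2},{3,6},{4,5}}
  round 2: {{0},{1},{2},{3},{4,5},{6}}
6 equivalence class(es) (converged in 3)
6∈{6}, 1∈{1}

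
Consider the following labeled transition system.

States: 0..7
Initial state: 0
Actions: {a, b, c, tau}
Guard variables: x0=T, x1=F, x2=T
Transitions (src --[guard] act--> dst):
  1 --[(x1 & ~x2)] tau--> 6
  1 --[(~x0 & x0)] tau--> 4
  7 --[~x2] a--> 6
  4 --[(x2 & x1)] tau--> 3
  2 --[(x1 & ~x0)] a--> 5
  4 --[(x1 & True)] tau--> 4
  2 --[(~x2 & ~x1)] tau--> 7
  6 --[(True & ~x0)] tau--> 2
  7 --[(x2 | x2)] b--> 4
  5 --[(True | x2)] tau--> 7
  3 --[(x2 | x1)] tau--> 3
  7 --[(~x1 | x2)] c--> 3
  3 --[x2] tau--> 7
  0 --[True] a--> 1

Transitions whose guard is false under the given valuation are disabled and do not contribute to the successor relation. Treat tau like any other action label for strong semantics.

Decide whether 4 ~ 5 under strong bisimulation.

Answer: NOT BISIMILAR

Trace:
Compute ~ classes (split until stable):
  π0 = {{0,1,2,3,4,5,6,7}}
  π1 = {{0},{1,2,4,6},{3,5},{7}}
  π2 = {{0},{1,2,4,6},{3},{5},{7}}
Fixed point at round 3; 5 class(es).
[4]={1,2,4,6}  [5]={5}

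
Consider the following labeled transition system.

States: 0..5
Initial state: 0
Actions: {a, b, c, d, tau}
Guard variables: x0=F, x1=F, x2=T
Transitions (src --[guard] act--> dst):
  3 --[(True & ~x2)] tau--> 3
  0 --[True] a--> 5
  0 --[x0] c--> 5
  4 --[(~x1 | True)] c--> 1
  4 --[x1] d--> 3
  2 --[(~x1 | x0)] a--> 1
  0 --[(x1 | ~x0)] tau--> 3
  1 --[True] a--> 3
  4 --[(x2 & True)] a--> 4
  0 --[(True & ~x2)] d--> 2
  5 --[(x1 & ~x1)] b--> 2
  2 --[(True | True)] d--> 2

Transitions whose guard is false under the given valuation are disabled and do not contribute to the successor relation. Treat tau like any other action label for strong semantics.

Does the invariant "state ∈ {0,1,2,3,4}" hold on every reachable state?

Inv-set: {0,1,2,3,4}
Reach set: {0,3,5}
  0: ok
  3: ok
  5: ✗ unsafe
counterexample path to 5: a

Answer: INVARIANT VIOLATED at state 5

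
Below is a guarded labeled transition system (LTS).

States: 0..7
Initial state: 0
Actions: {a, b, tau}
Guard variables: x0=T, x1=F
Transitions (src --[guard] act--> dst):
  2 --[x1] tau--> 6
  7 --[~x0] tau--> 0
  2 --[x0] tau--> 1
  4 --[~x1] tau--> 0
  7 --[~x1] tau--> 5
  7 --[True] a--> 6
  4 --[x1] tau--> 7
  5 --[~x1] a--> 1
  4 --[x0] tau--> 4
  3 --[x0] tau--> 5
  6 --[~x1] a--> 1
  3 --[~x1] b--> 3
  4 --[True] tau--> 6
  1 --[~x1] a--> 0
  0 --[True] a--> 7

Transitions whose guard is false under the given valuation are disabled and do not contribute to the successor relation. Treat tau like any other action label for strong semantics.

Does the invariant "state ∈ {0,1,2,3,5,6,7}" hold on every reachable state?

Answer: INVARIANT HOLDS

Trace:
Inv-set: {0,1,2,3,5,6,7}
Reach set: {0,1,5,6,7}
  0: safe
  1: safe
  5: safe
  6: safe
  7: safe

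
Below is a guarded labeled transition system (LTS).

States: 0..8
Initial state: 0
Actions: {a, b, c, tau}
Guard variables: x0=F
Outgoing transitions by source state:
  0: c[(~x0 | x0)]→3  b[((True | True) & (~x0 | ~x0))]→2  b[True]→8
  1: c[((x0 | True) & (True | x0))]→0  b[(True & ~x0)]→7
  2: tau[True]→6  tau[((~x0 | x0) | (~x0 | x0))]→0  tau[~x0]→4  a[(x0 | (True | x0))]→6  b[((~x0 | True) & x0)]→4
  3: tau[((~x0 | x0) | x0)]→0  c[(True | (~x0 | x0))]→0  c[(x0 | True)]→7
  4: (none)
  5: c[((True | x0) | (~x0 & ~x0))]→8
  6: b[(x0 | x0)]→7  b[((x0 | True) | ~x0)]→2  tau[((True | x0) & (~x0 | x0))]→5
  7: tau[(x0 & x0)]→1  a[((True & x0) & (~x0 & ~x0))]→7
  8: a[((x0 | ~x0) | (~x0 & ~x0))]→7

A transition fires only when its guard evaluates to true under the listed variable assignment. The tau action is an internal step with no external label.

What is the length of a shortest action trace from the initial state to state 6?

Answer: 2

Trace:
BFS to 6:
  L0 = {0}
  L1 = {2,3,8}
  L2 = {4,6,7}
first hit 6 at d=2 via b·a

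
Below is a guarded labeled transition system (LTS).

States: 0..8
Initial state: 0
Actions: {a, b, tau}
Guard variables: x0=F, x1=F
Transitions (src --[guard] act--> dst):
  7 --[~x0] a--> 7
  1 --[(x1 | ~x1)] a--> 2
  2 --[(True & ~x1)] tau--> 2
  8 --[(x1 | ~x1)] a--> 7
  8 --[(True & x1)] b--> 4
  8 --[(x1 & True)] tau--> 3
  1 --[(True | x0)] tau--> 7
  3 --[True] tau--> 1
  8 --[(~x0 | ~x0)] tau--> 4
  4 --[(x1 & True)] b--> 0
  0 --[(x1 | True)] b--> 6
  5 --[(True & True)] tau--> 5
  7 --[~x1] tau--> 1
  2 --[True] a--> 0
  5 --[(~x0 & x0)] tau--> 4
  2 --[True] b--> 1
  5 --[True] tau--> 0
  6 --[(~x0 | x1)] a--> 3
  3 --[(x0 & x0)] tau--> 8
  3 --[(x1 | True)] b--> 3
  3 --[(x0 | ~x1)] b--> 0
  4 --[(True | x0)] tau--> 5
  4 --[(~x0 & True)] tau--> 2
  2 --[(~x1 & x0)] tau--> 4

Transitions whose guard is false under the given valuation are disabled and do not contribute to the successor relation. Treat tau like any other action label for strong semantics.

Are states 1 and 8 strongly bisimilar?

Refine partition for ~:
  round 0: {{0,1,2,3,4,5,6,7,8}}
  round 1: {{0},{1,7,8},{2},{3},{4,5},{6}}
  round 2: {{0},{1},{2},{3},{4},{5},{6},{7},{8}}
9 equivalence class(es) (converged in 3)
[1]={1}  [8]={8}

Answer: NOT BISIMILAR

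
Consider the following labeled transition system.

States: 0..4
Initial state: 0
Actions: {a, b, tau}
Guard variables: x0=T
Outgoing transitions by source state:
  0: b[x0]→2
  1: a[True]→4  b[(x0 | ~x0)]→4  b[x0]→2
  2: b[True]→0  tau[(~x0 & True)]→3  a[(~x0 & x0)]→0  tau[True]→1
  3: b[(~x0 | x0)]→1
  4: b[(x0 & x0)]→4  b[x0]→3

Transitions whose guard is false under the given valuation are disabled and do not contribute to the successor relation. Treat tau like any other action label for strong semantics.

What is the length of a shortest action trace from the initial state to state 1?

Layered search for 1:
  depth 0: {0}
  depth 1: {2}
  depth 2: {1}
1 enters at depth 2; path b·tau

Answer: 2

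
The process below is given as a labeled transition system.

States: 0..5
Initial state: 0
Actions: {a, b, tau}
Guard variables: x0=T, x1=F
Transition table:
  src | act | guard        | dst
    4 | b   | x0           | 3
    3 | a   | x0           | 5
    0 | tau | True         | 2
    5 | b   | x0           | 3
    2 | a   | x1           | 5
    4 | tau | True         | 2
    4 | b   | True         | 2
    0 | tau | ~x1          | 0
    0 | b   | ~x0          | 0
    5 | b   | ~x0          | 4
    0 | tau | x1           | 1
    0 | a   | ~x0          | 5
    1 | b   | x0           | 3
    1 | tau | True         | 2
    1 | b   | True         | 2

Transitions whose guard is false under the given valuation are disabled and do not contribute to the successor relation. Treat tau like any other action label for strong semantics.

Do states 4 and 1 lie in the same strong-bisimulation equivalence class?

Answer: BISIMILAR

Analysis:
Refine partition for ~:
  round 0: {{0,1,2,3,4,5}}
  round 1: {{0},{1,4},{2},{3},{5}}
Fixed point at round 2; 5 class(es).
[4]={1,4}  [1]={1,4}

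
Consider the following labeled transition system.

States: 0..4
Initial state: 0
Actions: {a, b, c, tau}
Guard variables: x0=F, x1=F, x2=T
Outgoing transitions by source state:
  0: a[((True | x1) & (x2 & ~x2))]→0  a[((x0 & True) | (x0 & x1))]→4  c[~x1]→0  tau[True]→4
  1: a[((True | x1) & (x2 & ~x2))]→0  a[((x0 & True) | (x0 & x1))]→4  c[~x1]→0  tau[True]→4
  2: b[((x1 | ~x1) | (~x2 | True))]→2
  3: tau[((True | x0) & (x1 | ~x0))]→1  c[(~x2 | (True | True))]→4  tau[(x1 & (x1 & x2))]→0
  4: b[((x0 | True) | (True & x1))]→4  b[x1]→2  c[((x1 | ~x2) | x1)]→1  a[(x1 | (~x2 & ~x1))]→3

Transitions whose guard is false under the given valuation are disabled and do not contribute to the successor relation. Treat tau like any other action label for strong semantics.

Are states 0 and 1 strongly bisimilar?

Compute ~ classes (split until stable):
  P[0] = {{0,1,2,3,4}}
  P[1] = {{0,1,3},{2,4}}
  P[2] = {{0,1},{2,4},{3}}
3 equivalence class(es) (converged in 3)
0∈{0,1}, 1∈{0,1}

Answer: BISIMILAR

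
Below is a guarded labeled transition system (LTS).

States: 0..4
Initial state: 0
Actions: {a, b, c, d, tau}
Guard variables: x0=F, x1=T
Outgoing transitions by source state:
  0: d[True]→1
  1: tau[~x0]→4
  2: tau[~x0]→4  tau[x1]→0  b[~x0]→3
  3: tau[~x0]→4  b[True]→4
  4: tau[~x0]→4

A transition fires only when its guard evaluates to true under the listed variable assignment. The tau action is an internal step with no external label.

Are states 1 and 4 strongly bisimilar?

Answer: BISIMILAR

Trace:
Refine partition for ~:
  round 0: {{0,1,2,3,4}}
  round 1: {{0},{1,4},{2,3}}
  round 2: {{0},{1,4},{2},{3}}
4 equivalence class(es) (converged in 3)
[1]={1,4}  [4]={1,4}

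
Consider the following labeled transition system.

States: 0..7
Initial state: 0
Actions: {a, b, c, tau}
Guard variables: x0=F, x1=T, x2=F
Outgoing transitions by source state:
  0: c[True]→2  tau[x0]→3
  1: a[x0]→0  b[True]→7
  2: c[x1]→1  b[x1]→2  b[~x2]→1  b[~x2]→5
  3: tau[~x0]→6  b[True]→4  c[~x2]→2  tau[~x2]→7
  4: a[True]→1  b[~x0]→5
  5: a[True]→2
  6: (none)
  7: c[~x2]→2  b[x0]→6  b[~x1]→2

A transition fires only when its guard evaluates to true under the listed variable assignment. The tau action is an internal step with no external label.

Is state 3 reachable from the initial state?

14 transition(s) survive guard evaluation.
Layer 0: {0}
Layer 1: {2}  total {0,2}
Layer 2: {1,5}  total {0,1,2,5}
Layer 3: {7}  total {0,1,2,5,7}
R = {0,1,2,5,7}

Answer: UNREACHABLE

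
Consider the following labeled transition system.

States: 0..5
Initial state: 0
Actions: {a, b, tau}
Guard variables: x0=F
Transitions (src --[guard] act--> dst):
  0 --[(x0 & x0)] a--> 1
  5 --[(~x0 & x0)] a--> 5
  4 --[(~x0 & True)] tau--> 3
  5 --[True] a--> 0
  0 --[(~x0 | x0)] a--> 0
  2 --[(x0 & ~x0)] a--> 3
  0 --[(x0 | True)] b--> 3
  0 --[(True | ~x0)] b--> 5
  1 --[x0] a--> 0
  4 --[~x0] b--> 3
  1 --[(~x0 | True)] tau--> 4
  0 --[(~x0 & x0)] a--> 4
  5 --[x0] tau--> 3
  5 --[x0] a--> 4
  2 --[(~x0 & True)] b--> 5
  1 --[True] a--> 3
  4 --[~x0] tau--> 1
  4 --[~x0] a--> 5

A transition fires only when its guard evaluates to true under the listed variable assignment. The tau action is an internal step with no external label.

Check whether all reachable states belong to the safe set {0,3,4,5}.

Allowed set {0,3,4,5}
Reachable = {0,3,5}
  0: ok
  3: ok
  5: ok

Answer: INVARIANT HOLDS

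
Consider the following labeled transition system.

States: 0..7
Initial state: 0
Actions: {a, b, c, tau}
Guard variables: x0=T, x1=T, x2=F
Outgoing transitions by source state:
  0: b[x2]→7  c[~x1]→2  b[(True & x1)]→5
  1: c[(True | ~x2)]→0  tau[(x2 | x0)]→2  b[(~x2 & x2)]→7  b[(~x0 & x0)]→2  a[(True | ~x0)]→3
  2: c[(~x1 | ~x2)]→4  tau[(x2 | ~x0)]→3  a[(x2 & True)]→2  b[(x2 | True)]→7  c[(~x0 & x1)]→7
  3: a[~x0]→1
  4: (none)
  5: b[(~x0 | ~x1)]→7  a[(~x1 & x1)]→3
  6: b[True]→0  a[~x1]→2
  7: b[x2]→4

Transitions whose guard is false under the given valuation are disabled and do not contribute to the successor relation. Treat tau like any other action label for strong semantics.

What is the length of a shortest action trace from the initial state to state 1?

Breadth-first toward 1:
  L0 = {0}
  L1 = {5}
1 never appears.

Answer: UNREACHABLE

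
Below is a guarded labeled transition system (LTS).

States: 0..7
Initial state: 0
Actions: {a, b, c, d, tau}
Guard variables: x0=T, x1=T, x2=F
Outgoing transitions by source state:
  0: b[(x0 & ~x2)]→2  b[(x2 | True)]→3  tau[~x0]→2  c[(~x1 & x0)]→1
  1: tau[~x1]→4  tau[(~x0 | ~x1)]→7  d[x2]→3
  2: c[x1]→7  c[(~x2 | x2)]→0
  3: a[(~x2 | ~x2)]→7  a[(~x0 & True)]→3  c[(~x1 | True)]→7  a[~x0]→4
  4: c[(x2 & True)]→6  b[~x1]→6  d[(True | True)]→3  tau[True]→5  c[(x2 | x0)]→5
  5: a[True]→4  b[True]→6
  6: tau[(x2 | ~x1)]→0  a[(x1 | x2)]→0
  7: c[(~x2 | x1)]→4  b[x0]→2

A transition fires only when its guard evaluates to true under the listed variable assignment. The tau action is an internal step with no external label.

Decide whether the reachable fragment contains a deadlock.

Answer: DEADLOCK-FREE

Working:
Reach set: {0,2,3,4,5,6,7}
  0: b→2  b→3  [2 exit(s)]
  2: c→0  c→7  [2 exit(s)]
  3: a→7  c→7  [2 exit(s)]
  4: c→5  d→3  tau→5  [3 exit(s)]
  5: a→4  b→6  [2 exit(s)]
  6: a→0  [1 exit(s)]
  7: b→2  c→4  [2 exit(s)]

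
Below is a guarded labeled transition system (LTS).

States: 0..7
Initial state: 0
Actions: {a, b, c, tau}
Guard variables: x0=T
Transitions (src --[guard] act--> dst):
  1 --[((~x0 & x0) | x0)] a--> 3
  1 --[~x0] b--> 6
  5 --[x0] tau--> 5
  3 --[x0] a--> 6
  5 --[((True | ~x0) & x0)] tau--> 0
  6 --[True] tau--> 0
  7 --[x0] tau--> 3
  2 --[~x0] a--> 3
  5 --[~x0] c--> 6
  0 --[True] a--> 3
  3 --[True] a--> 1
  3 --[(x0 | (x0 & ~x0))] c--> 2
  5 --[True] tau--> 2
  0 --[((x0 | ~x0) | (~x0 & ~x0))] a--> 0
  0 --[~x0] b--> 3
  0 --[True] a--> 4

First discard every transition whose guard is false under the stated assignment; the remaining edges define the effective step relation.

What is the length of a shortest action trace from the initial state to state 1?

Answer: 2

Analysis:
BFS to 1:
  L0 = {0}
  L1 = {3,4}
  L2 = {1,2,6}
first hit 1 at d=2 via a·a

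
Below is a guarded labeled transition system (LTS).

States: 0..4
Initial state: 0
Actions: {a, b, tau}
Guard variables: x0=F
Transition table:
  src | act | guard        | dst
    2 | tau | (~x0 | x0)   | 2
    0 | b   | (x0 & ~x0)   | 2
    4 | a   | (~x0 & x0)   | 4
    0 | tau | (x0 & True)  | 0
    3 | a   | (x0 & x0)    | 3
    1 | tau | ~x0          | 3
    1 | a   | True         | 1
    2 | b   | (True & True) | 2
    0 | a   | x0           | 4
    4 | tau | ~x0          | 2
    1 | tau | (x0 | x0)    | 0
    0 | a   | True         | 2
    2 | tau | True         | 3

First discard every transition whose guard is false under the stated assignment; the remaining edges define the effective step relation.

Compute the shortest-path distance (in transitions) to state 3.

Layered search for 3:
  depth 0: {0}
  depth 1: {2}
  depth 2: {3}
depth(3)=2, e.g. a·tau

Answer: 2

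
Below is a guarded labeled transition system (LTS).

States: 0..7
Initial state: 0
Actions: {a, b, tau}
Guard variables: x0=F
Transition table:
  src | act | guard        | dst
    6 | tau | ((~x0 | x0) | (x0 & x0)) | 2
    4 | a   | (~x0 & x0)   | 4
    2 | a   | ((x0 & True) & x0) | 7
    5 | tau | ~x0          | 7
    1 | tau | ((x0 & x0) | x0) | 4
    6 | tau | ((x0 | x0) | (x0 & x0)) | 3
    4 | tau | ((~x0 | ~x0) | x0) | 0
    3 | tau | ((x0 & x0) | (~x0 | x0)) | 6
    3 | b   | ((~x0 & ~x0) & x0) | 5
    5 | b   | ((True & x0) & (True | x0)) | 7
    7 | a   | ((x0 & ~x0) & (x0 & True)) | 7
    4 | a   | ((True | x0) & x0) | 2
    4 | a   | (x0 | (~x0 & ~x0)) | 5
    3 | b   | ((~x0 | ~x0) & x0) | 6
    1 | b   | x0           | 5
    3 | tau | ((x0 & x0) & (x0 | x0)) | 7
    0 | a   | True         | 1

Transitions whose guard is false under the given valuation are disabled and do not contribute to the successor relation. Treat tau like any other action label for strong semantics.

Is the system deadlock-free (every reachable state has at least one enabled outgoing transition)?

Reachable = {0,1}
  0: a→1  [deg 1]
  1: ∅  [STUCK]
trace reaching 1: a

Answer: DEADLOCK at state 1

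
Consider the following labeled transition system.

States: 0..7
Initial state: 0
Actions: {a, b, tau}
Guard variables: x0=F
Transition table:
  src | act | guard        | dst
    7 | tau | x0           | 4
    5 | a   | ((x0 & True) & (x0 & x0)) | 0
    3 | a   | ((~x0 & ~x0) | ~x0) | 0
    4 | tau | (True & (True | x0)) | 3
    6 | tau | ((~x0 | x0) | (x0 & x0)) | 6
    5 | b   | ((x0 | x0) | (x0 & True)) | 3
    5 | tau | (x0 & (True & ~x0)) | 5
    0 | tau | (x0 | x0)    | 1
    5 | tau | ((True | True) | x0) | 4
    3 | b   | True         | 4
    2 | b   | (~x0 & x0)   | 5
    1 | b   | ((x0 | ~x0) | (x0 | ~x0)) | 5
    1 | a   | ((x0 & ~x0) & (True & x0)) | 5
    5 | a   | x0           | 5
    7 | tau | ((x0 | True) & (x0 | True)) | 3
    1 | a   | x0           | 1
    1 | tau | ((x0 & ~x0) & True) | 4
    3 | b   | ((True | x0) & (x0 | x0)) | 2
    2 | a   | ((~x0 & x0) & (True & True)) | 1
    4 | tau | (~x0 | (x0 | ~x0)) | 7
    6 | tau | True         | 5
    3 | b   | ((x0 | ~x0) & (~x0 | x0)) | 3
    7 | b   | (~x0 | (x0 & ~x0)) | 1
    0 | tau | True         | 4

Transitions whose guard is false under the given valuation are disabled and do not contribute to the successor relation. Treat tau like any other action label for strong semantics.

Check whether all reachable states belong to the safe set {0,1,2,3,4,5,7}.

Safe = {0,1,2,3,4,5,7}
Reach set: {0,1,3,4,5,7}
  0: ✓
  1: ✓
  3: ✓
  4: ✓
  5: ✓
  7: ✓

Answer: INVARIANT HOLDS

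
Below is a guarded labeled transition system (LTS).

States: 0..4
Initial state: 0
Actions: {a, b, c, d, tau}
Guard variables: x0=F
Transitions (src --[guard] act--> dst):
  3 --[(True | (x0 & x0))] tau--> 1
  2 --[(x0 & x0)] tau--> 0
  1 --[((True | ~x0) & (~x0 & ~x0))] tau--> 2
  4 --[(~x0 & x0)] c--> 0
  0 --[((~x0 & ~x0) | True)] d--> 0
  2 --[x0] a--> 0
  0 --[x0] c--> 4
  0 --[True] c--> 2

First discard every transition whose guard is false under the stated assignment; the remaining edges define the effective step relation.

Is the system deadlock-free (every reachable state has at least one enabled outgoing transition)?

Answer: DEADLOCK at state 2

Analysis:
R = {0,2}
  0: c→2  d→0  [deg 2]
  2: ∅  [deadlock]
trace reaching 2: c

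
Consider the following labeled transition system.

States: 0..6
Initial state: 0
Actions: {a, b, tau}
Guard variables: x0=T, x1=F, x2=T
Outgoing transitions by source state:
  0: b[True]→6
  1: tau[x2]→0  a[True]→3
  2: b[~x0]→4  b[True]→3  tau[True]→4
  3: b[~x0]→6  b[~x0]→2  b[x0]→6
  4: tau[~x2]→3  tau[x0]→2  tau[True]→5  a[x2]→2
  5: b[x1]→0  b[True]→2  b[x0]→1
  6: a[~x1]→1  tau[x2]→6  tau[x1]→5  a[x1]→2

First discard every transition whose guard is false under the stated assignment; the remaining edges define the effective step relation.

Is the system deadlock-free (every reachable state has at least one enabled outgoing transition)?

Answer: DEADLOCK-FREE

Working:
R = {0,1,3,6}
  0: b→6  [1 exit(s)]
  1: a→3  tau→0  [2 exit(s)]
  3: b→6  [1 exit(s)]
  6: a→1  tau→6  [2 exit(s)]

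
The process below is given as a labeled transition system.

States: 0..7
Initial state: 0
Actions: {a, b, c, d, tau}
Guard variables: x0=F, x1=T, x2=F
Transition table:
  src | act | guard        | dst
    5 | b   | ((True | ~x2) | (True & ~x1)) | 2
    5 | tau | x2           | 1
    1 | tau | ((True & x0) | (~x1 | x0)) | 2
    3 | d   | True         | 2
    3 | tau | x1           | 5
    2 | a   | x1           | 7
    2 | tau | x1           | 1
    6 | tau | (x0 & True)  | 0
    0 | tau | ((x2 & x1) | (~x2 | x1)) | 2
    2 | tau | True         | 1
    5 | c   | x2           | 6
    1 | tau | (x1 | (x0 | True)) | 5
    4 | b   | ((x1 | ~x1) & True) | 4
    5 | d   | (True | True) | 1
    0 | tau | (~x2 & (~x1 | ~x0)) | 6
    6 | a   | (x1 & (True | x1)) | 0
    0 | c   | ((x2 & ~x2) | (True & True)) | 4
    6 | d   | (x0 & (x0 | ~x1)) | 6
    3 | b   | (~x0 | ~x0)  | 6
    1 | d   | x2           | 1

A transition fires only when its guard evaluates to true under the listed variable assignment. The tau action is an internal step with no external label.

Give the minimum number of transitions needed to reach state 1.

Answer: 2

Analysis:
Breadth-first toward 1:
  Layer 0: {0}
  Layer 1: {2,4,6}
  Layer 2: {1,7}
1 enters at depth 2; path tau·tau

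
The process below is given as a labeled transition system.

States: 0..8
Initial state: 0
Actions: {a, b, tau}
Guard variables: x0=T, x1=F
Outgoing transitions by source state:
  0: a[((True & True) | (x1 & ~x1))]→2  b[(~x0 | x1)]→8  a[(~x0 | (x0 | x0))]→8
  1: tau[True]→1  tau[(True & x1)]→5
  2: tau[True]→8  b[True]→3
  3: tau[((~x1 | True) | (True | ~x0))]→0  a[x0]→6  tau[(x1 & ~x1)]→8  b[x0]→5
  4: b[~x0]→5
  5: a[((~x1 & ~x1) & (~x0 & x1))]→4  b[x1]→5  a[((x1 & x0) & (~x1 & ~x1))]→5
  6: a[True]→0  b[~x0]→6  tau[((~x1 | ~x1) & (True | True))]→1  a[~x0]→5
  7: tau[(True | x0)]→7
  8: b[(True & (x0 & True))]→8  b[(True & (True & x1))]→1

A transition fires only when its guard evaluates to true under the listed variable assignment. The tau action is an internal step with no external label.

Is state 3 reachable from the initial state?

After dropping false guards: 12 live edges.
L0 = {0}
L1 = {2,8}  cumulative {0,2,8}
L2 = {3}  cumulative {0,2,3,8}
L3 = {5,6}  cumulative {0,2,3,5,6,8}
L4 = {1}  cumulative {0,1,2,3,5,6,8}
Reachable = {0,1,2,3,5,6,8}
Path to 3: a·b

Answer: REACHABLE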